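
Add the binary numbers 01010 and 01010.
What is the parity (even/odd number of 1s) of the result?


01010 = 10
01010 = 10
Sum = 20 = 10100
1s count = 2

even parity (2 ones in 10100)


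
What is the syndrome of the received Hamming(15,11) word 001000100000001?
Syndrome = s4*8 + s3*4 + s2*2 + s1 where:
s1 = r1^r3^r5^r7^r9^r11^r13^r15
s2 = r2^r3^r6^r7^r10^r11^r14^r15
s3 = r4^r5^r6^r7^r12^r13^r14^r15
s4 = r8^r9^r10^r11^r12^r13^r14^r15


s1=1, s2=1, s3=0, s4=1

Syndrome = 11 (error at position 11)


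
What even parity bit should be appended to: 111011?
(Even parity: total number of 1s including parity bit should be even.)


Number of 1s in data: 5
Parity bit: 1

1


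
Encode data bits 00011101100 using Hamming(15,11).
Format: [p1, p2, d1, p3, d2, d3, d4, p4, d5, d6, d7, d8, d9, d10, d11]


Parity bits: p1=1, p2=0, p3=1, p4=0

100100101101100


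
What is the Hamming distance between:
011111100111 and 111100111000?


XOR: 100011011111
Count of 1s: 8

8


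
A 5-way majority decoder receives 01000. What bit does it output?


Ones: 1 out of 5
Threshold: 3

0 (1/5 voted 1)


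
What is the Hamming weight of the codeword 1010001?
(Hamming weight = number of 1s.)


Counting 1s in 1010001

3


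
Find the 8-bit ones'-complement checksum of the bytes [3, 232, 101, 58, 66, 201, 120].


Sum = 781 mod 256 = 13
Complement = 242

242


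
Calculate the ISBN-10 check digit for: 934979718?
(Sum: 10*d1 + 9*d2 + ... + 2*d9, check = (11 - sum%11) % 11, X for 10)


Weighted sum: 346
346 mod 11 = 5

Check digit: 6


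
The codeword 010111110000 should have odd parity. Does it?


Number of 1s: 6

No, parity error (6 ones)


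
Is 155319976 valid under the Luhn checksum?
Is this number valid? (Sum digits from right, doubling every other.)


Luhn sum = 43
43 mod 10 = 3

Invalid (Luhn sum mod 10 = 3)


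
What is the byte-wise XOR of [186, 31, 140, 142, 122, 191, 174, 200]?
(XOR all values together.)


XOR chain: 186 ^ 31 ^ 140 ^ 142 ^ 122 ^ 191 ^ 174 ^ 200 = 4

4


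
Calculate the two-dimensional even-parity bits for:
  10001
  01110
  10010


Row parities: 010
Column parities: 01101

Row P: 010, Col P: 01101, Corner: 1


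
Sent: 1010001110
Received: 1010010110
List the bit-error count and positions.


XOR: 0000011000

2 error(s) at position(s): 5, 6


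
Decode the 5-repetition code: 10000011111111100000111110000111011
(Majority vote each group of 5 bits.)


Groups: 10000, 01111, 11111, 00000, 11111, 00001, 11011
Majority votes: 0110101

0110101


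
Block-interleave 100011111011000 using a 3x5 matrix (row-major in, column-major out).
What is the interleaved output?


Matrix:
  10001
  11110
  11000
Read columns: 111011010010100

111011010010100


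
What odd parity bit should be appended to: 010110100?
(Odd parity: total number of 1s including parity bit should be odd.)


Number of 1s in data: 4
Parity bit: 1

1


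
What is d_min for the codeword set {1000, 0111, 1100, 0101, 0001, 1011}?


Comparing all pairs, minimum distance: 1
Can detect 0 errors, correct 0 errors

1


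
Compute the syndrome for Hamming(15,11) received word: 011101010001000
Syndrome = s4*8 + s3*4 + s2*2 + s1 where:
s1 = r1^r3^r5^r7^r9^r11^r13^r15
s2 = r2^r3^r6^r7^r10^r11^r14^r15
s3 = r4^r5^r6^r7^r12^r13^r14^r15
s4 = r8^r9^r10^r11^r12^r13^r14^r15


s1=1, s2=1, s3=1, s4=0

Syndrome = 7 (error at position 7)


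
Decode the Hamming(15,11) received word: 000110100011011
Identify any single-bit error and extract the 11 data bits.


Syndrome = 0: no error detected

Data: 01010011011 (no errors)


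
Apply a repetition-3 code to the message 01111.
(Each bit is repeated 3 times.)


Each bit -> 3 copies

000111111111111


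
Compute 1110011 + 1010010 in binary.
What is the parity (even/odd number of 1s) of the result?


1110011 = 115
1010010 = 82
Sum = 197 = 11000101
1s count = 4

even parity (4 ones in 11000101)


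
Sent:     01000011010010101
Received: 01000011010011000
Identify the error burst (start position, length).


XOR: 00000000000001101

Burst at position 13, length 4


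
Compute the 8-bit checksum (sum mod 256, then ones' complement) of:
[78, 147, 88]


Sum = 313 mod 256 = 57
Complement = 198

198


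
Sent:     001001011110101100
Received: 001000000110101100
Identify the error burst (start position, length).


XOR: 000001011000000000

Burst at position 5, length 4


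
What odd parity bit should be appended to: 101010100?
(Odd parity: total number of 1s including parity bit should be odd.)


Number of 1s in data: 4
Parity bit: 1

1


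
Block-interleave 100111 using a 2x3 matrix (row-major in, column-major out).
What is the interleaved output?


Matrix:
  100
  111
Read columns: 110101

110101


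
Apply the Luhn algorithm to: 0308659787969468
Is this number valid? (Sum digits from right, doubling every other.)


Luhn sum = 88
88 mod 10 = 8

Invalid (Luhn sum mod 10 = 8)


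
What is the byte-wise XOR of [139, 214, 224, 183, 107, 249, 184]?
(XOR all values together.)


XOR chain: 139 ^ 214 ^ 224 ^ 183 ^ 107 ^ 249 ^ 184 = 32

32


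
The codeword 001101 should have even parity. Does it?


Number of 1s: 3

No, parity error (3 ones)


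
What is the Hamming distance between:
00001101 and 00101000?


XOR: 00100101
Count of 1s: 3

3


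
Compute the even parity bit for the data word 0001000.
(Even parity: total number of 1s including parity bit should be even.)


Number of 1s in data: 1
Parity bit: 1

1


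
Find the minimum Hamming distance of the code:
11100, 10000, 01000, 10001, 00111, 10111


Comparing all pairs, minimum distance: 1
Can detect 0 errors, correct 0 errors

1


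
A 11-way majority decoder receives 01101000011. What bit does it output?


Ones: 5 out of 11
Threshold: 6

0 (5/11 voted 1)


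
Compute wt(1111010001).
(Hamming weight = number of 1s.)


Counting 1s in 1111010001

6


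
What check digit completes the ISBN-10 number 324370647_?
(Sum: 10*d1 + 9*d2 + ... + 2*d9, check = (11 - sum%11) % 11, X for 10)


Weighted sum: 193
193 mod 11 = 6

Check digit: 5


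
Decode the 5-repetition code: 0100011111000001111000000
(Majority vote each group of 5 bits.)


Groups: 01000, 11111, 00000, 11110, 00000
Majority votes: 01010

01010


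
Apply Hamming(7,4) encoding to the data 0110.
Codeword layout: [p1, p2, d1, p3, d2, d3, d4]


Parity bits: p1=1, p2=1, p3=0

1100110


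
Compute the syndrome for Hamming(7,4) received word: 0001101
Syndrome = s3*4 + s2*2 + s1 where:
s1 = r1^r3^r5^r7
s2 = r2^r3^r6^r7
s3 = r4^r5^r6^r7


s1=0, s2=1, s3=1

Syndrome = 6 (error at position 6)


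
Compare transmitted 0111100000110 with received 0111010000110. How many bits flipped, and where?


XOR: 0000110000000

2 error(s) at position(s): 4, 5


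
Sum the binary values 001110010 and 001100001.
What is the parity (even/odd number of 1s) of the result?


001110010 = 114
001100001 = 97
Sum = 211 = 11010011
1s count = 5

odd parity (5 ones in 11010011)


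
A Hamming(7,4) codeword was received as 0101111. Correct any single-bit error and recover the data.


Syndrome = 2: error at position 2

Data: 0111 (corrected bit 2)


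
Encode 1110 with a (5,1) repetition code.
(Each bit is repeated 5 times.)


Each bit -> 5 copies

11111111111111100000


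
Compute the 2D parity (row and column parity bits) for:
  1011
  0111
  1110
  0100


Row parities: 1111
Column parities: 0110

Row P: 1111, Col P: 0110, Corner: 0


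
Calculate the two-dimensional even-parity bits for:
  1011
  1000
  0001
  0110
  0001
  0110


Row parities: 111010
Column parities: 0011

Row P: 111010, Col P: 0011, Corner: 0


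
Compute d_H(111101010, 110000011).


XOR: 001101001
Count of 1s: 4

4


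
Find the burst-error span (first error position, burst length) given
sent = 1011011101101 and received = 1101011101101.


XOR: 0110000000000

Burst at position 1, length 2


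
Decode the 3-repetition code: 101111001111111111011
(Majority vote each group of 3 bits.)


Groups: 101, 111, 001, 111, 111, 111, 011
Majority votes: 1101111

1101111


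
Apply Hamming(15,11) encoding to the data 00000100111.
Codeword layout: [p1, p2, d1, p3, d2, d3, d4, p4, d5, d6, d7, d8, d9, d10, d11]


Parity bits: p1=0, p2=1, p3=1, p4=0

010100000100111


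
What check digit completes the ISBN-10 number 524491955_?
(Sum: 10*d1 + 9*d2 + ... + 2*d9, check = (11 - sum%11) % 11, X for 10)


Weighted sum: 248
248 mod 11 = 6

Check digit: 5


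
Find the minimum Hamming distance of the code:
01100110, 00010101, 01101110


Comparing all pairs, minimum distance: 1
Can detect 0 errors, correct 0 errors

1


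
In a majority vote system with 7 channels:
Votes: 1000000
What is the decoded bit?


Ones: 1 out of 7
Threshold: 4

0 (1/7 voted 1)


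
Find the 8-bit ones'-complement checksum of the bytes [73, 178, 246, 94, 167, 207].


Sum = 965 mod 256 = 197
Complement = 58

58


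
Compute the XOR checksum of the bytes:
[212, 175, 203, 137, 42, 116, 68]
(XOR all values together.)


XOR chain: 212 ^ 175 ^ 203 ^ 137 ^ 42 ^ 116 ^ 68 = 35

35


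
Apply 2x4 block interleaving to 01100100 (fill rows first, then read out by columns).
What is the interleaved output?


Matrix:
  0110
  0100
Read columns: 00111000

00111000


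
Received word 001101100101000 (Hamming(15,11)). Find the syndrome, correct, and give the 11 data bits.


Syndrome = 0: no error detected

Data: 10110101000 (no errors)


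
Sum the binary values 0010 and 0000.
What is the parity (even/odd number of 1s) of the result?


0010 = 2
0000 = 0
Sum = 2 = 10
1s count = 1

odd parity (1 ones in 10)


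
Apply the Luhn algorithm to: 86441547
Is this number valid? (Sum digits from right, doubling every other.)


Luhn sum = 47
47 mod 10 = 7

Invalid (Luhn sum mod 10 = 7)


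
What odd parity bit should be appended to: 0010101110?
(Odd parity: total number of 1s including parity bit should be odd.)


Number of 1s in data: 5
Parity bit: 0

0


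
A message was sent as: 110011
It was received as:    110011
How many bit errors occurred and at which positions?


XOR: 000000

0 errors (received matches sent)


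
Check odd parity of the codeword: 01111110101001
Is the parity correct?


Number of 1s: 9

Yes, parity is correct (9 ones)


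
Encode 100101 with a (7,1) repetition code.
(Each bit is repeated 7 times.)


Each bit -> 7 copies

111111100000000000000111111100000001111111


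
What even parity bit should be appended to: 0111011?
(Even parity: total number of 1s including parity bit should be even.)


Number of 1s in data: 5
Parity bit: 1

1


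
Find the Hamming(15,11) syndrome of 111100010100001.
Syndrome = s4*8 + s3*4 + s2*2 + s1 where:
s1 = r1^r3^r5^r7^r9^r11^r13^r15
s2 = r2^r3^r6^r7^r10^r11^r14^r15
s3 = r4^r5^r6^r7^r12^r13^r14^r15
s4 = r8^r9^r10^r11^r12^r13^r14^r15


s1=1, s2=0, s3=0, s4=1

Syndrome = 9 (error at position 9)


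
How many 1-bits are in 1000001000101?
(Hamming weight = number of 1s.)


Counting 1s in 1000001000101

4


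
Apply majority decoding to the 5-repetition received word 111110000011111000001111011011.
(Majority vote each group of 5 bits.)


Groups: 11111, 00000, 11111, 00000, 11110, 11011
Majority votes: 101011

101011


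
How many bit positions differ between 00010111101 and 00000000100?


XOR: 00010111001
Count of 1s: 5

5


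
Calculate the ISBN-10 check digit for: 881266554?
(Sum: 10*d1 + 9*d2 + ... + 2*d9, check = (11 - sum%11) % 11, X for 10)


Weighted sum: 283
283 mod 11 = 8

Check digit: 3


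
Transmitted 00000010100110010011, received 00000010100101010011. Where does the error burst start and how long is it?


XOR: 00000000000011000000

Burst at position 12, length 2


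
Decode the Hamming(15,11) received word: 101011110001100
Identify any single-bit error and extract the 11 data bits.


Syndrome = 15: error at position 15

Data: 11110001101 (corrected bit 15)


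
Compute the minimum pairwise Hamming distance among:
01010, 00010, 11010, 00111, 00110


Comparing all pairs, minimum distance: 1
Can detect 0 errors, correct 0 errors

1


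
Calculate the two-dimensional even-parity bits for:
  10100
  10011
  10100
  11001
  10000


Row parities: 01011
Column parities: 11010

Row P: 01011, Col P: 11010, Corner: 1


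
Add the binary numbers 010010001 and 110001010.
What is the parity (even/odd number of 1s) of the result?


010010001 = 145
110001010 = 394
Sum = 539 = 1000011011
1s count = 5

odd parity (5 ones in 1000011011)


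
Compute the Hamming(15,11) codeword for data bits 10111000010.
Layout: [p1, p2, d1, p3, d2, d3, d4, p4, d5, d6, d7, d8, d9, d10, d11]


Parity bits: p1=1, p2=0, p3=1, p4=0

101101101000010


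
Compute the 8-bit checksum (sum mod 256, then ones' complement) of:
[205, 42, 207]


Sum = 454 mod 256 = 198
Complement = 57

57


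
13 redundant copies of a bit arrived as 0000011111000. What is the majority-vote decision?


Ones: 5 out of 13
Threshold: 7

0 (5/13 voted 1)


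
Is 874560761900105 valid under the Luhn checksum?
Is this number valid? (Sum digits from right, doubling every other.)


Luhn sum = 50
50 mod 10 = 0

Valid (Luhn sum mod 10 = 0)


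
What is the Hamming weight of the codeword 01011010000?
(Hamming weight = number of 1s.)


Counting 1s in 01011010000

4


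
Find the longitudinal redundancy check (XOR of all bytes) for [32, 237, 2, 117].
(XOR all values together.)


XOR chain: 32 ^ 237 ^ 2 ^ 117 = 186

186


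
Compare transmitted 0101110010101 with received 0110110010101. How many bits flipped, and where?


XOR: 0011000000000

2 error(s) at position(s): 2, 3


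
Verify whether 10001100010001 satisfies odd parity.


Number of 1s: 5

Yes, parity is correct (5 ones)


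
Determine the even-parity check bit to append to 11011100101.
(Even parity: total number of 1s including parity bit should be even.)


Number of 1s in data: 7
Parity bit: 1

1


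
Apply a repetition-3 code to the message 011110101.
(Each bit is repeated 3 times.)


Each bit -> 3 copies

000111111111111000111000111


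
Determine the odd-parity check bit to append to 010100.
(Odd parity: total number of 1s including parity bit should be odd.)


Number of 1s in data: 2
Parity bit: 1

1


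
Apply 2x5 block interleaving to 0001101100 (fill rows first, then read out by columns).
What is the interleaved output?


Matrix:
  00011
  01100
Read columns: 0001011010

0001011010


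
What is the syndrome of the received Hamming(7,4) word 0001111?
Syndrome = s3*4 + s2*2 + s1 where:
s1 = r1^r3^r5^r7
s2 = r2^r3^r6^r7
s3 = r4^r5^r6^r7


s1=0, s2=0, s3=0

Syndrome = 0 (no error)


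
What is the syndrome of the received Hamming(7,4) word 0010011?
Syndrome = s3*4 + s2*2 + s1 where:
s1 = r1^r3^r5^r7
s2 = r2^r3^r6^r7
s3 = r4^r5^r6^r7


s1=0, s2=1, s3=0

Syndrome = 2 (error at position 2)


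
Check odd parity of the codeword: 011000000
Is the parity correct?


Number of 1s: 2

No, parity error (2 ones)


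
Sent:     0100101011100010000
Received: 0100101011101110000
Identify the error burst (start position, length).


XOR: 0000000000001100000

Burst at position 12, length 2


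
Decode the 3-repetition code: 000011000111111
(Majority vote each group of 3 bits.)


Groups: 000, 011, 000, 111, 111
Majority votes: 01011

01011


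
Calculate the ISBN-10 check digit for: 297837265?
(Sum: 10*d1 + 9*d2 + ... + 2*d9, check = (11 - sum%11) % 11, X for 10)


Weighted sum: 302
302 mod 11 = 5

Check digit: 6


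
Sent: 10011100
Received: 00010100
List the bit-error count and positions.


XOR: 10001000

2 error(s) at position(s): 0, 4


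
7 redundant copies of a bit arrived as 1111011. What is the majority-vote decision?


Ones: 6 out of 7
Threshold: 4

1 (6/7 voted 1)


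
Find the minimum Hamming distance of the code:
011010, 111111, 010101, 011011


Comparing all pairs, minimum distance: 1
Can detect 0 errors, correct 0 errors

1


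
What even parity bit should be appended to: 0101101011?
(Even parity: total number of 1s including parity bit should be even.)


Number of 1s in data: 6
Parity bit: 0

0


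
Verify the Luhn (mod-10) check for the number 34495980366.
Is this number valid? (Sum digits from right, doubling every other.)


Luhn sum = 58
58 mod 10 = 8

Invalid (Luhn sum mod 10 = 8)


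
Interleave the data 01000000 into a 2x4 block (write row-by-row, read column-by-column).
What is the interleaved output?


Matrix:
  0100
  0000
Read columns: 00100000

00100000


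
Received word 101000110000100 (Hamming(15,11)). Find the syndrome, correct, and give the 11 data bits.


Syndrome = 0: no error detected

Data: 10010000100 (no errors)


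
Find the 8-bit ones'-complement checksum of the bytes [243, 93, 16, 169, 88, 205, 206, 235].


Sum = 1255 mod 256 = 231
Complement = 24

24


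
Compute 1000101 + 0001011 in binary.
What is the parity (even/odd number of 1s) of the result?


1000101 = 69
0001011 = 11
Sum = 80 = 1010000
1s count = 2

even parity (2 ones in 1010000)


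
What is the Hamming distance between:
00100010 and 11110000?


XOR: 11010010
Count of 1s: 4

4


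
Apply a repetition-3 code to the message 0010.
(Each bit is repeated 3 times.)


Each bit -> 3 copies

000000111000


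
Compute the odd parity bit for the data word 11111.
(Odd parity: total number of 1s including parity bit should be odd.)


Number of 1s in data: 5
Parity bit: 0

0


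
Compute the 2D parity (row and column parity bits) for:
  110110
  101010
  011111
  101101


Row parities: 0110
Column parities: 101110

Row P: 0110, Col P: 101110, Corner: 0


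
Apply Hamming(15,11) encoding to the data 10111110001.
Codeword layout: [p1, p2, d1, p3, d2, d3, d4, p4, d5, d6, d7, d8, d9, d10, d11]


Parity bits: p1=1, p2=0, p3=1, p4=0

101101101110001


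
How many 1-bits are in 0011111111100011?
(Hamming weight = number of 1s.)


Counting 1s in 0011111111100011

11


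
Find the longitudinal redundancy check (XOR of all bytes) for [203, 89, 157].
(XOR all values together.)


XOR chain: 203 ^ 89 ^ 157 = 15

15


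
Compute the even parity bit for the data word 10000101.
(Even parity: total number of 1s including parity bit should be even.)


Number of 1s in data: 3
Parity bit: 1

1


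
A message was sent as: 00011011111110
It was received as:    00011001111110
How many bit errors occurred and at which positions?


XOR: 00000010000000

1 error(s) at position(s): 6


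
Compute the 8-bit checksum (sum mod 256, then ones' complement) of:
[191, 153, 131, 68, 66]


Sum = 609 mod 256 = 97
Complement = 158

158


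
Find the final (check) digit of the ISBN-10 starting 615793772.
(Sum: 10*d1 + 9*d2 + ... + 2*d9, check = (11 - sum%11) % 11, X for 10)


Weighted sum: 280
280 mod 11 = 5

Check digit: 6


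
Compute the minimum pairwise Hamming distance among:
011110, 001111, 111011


Comparing all pairs, minimum distance: 2
Can detect 1 errors, correct 0 errors

2


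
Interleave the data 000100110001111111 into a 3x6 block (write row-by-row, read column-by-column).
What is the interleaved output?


Matrix:
  000100
  110001
  111111
Read columns: 011011001101001011

011011001101001011


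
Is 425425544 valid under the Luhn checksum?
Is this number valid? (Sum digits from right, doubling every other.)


Luhn sum = 41
41 mod 10 = 1

Invalid (Luhn sum mod 10 = 1)


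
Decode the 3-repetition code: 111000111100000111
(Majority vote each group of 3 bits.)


Groups: 111, 000, 111, 100, 000, 111
Majority votes: 101001

101001


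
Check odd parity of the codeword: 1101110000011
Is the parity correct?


Number of 1s: 7

Yes, parity is correct (7 ones)


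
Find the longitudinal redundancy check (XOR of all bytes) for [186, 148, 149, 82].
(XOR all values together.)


XOR chain: 186 ^ 148 ^ 149 ^ 82 = 233

233


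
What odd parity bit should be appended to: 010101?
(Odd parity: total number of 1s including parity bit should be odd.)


Number of 1s in data: 3
Parity bit: 0

0


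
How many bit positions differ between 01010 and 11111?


XOR: 10101
Count of 1s: 3

3


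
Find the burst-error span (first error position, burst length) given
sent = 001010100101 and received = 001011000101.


XOR: 000001100000

Burst at position 5, length 2


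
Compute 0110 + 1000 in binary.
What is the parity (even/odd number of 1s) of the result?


0110 = 6
1000 = 8
Sum = 14 = 1110
1s count = 3

odd parity (3 ones in 1110)


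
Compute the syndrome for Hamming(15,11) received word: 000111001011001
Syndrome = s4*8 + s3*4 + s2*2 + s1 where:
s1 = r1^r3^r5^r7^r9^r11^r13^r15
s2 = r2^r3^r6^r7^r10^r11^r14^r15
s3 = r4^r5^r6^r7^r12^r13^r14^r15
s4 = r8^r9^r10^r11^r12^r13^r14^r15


s1=0, s2=1, s3=1, s4=0

Syndrome = 6 (error at position 6)


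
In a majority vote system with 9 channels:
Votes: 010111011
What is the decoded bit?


Ones: 6 out of 9
Threshold: 5

1 (6/9 voted 1)


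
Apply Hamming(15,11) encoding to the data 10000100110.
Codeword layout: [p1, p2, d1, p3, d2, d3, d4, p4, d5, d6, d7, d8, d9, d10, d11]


Parity bits: p1=0, p2=1, p3=0, p4=1

011000010100110


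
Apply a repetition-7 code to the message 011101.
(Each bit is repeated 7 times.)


Each bit -> 7 copies

000000011111111111111111111100000001111111


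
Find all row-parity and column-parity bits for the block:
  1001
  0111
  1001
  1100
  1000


Row parities: 01001
Column parities: 0011

Row P: 01001, Col P: 0011, Corner: 0


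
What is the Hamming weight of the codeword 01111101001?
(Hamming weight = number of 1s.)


Counting 1s in 01111101001

7


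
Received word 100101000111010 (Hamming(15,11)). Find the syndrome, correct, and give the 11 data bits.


Syndrome = 0: no error detected

Data: 00100111010 (no errors)


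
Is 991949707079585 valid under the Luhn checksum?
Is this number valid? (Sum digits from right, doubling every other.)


Luhn sum = 88
88 mod 10 = 8

Invalid (Luhn sum mod 10 = 8)


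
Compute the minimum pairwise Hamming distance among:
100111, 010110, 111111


Comparing all pairs, minimum distance: 2
Can detect 1 errors, correct 0 errors

2


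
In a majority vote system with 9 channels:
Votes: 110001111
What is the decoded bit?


Ones: 6 out of 9
Threshold: 5

1 (6/9 voted 1)


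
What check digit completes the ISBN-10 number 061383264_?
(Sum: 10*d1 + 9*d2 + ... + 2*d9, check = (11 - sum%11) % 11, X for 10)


Weighted sum: 180
180 mod 11 = 4

Check digit: 7


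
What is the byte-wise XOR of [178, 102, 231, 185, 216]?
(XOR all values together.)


XOR chain: 178 ^ 102 ^ 231 ^ 185 ^ 216 = 82

82


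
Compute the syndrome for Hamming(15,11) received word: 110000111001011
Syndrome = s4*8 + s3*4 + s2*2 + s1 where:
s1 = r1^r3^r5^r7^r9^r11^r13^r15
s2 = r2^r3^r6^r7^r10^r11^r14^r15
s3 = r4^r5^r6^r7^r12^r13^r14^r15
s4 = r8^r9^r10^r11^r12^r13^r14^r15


s1=0, s2=0, s3=0, s4=1

Syndrome = 8 (error at position 8)


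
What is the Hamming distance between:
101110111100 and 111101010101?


XOR: 010011101001
Count of 1s: 6

6


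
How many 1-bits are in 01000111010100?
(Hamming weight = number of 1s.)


Counting 1s in 01000111010100

6


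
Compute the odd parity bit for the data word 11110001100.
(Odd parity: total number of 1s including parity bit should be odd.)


Number of 1s in data: 6
Parity bit: 1

1


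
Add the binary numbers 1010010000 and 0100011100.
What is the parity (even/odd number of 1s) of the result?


1010010000 = 656
0100011100 = 284
Sum = 940 = 1110101100
1s count = 6

even parity (6 ones in 1110101100)


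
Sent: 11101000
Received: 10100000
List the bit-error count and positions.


XOR: 01001000

2 error(s) at position(s): 1, 4


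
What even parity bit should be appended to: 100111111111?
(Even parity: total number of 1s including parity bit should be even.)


Number of 1s in data: 10
Parity bit: 0

0


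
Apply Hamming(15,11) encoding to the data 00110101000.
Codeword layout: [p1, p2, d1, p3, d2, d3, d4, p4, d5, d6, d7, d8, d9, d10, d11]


Parity bits: p1=1, p2=1, p3=1, p4=0

110101100101000


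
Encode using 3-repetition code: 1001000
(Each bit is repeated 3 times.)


Each bit -> 3 copies

111000000111000000000


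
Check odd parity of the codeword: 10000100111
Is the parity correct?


Number of 1s: 5

Yes, parity is correct (5 ones)


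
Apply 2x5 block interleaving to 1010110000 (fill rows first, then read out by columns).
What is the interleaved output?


Matrix:
  10101
  10000
Read columns: 1100100010

1100100010


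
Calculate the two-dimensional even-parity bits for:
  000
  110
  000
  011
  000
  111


Row parities: 000001
Column parities: 010

Row P: 000001, Col P: 010, Corner: 1


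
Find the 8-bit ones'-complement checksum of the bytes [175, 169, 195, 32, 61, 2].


Sum = 634 mod 256 = 122
Complement = 133

133


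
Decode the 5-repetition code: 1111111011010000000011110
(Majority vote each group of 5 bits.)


Groups: 11111, 11011, 01000, 00000, 11110
Majority votes: 11001

11001


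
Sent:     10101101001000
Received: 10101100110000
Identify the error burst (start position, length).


XOR: 00000001111000

Burst at position 7, length 4


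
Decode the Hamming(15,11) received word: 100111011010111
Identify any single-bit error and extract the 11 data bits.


Syndrome = 0: no error detected

Data: 01101010111 (no errors)


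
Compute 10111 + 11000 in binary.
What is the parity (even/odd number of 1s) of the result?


10111 = 23
11000 = 24
Sum = 47 = 101111
1s count = 5

odd parity (5 ones in 101111)


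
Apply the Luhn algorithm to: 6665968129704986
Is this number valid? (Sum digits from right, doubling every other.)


Luhn sum = 88
88 mod 10 = 8

Invalid (Luhn sum mod 10 = 8)


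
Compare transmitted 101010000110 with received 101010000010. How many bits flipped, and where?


XOR: 000000000100

1 error(s) at position(s): 9


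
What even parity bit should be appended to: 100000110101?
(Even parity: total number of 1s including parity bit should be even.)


Number of 1s in data: 5
Parity bit: 1

1


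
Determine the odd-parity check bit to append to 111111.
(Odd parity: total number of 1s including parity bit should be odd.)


Number of 1s in data: 6
Parity bit: 1

1


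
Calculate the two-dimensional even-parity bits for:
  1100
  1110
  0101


Row parities: 010
Column parities: 0111

Row P: 010, Col P: 0111, Corner: 1


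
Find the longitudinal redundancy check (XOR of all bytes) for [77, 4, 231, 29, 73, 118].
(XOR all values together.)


XOR chain: 77 ^ 4 ^ 231 ^ 29 ^ 73 ^ 118 = 140

140


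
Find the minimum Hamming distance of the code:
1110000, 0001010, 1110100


Comparing all pairs, minimum distance: 1
Can detect 0 errors, correct 0 errors

1


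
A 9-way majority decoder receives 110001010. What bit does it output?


Ones: 4 out of 9
Threshold: 5

0 (4/9 voted 1)


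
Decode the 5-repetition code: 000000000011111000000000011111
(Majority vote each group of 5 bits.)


Groups: 00000, 00000, 11111, 00000, 00000, 11111
Majority votes: 001001

001001


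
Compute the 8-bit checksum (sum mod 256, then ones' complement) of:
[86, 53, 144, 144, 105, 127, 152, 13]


Sum = 824 mod 256 = 56
Complement = 199

199


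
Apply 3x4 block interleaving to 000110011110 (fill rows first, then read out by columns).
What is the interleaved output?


Matrix:
  0001
  1001
  1110
Read columns: 011001001110

011001001110


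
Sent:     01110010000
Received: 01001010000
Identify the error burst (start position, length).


XOR: 00111000000

Burst at position 2, length 3


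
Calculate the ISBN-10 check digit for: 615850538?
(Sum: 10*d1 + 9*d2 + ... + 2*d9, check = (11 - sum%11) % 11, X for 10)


Weighted sum: 240
240 mod 11 = 9

Check digit: 2


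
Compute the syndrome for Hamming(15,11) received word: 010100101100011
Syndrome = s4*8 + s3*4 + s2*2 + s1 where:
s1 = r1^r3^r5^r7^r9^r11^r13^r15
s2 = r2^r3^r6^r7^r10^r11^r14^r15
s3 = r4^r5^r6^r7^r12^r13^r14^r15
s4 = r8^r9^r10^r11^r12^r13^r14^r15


s1=1, s2=1, s3=0, s4=0

Syndrome = 3 (error at position 3)


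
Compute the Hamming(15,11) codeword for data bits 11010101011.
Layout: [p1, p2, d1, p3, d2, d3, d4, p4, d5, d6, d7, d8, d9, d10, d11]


Parity bits: p1=0, p2=1, p3=1, p4=0

011110100101011


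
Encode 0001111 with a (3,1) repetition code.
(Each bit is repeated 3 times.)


Each bit -> 3 copies

000000000111111111111


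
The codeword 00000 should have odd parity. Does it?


Number of 1s: 0

No, parity error (0 ones)


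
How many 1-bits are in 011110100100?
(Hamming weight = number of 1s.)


Counting 1s in 011110100100

6


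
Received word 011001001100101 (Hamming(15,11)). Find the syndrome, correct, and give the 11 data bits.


Syndrome = 6: error at position 6

Data: 10001100101 (corrected bit 6)


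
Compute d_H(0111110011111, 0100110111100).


XOR: 0011000100011
Count of 1s: 5

5


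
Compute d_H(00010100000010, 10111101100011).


XOR: 10101001100001
Count of 1s: 6

6


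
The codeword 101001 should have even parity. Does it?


Number of 1s: 3

No, parity error (3 ones)


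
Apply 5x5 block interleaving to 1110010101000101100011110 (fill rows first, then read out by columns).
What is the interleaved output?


Matrix:
  11100
  10101
  00010
  11000
  11110
Read columns: 1101110011110010010101000

1101110011110010010101000


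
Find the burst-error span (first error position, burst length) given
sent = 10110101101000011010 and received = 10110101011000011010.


XOR: 00000000110000000000

Burst at position 8, length 2


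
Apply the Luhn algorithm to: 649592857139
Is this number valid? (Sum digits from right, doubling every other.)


Luhn sum = 65
65 mod 10 = 5

Invalid (Luhn sum mod 10 = 5)


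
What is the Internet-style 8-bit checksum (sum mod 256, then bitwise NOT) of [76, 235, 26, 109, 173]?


Sum = 619 mod 256 = 107
Complement = 148

148


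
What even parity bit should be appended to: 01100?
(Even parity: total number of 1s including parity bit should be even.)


Number of 1s in data: 2
Parity bit: 0

0


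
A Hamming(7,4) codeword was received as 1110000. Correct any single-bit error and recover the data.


Syndrome = 0: no error detected

Data: 1000 (no errors)


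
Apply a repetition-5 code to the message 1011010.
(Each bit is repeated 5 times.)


Each bit -> 5 copies

11111000001111111111000001111100000


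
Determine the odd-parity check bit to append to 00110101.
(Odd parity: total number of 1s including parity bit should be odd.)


Number of 1s in data: 4
Parity bit: 1

1


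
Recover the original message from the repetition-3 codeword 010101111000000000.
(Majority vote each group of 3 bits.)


Groups: 010, 101, 111, 000, 000, 000
Majority votes: 011000

011000


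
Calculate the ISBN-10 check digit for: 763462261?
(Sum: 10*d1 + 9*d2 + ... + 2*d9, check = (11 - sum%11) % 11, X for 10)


Weighted sum: 250
250 mod 11 = 8

Check digit: 3


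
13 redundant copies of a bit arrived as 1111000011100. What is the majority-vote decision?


Ones: 7 out of 13
Threshold: 7

1 (7/13 voted 1)


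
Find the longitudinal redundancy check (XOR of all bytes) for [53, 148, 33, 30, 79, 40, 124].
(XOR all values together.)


XOR chain: 53 ^ 148 ^ 33 ^ 30 ^ 79 ^ 40 ^ 124 = 133

133


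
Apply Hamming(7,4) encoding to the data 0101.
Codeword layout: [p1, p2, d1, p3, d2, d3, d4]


Parity bits: p1=0, p2=1, p3=0

0100101


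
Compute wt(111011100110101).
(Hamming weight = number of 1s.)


Counting 1s in 111011100110101

10


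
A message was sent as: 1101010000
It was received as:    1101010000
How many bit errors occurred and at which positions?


XOR: 0000000000

0 errors (received matches sent)


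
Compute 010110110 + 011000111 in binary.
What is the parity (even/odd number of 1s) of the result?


010110110 = 182
011000111 = 199
Sum = 381 = 101111101
1s count = 7

odd parity (7 ones in 101111101)


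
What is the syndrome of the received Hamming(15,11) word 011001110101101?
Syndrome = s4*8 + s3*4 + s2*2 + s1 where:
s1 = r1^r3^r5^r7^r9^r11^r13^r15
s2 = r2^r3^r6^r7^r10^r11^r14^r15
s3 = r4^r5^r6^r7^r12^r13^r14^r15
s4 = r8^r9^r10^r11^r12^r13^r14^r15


s1=0, s2=0, s3=1, s4=1

Syndrome = 12 (error at position 12)


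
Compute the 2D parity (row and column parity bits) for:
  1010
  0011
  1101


Row parities: 001
Column parities: 0100

Row P: 001, Col P: 0100, Corner: 1


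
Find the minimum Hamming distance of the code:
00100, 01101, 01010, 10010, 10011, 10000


Comparing all pairs, minimum distance: 1
Can detect 0 errors, correct 0 errors

1


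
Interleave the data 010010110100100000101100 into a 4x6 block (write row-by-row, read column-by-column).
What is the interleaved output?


Matrix:
  010010
  110100
  100000
  101100
Read columns: 011111000001010110000000

011111000001010110000000


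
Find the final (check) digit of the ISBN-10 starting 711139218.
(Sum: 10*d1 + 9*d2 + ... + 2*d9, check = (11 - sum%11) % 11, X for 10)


Weighted sum: 184
184 mod 11 = 8

Check digit: 3


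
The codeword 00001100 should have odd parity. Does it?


Number of 1s: 2

No, parity error (2 ones)


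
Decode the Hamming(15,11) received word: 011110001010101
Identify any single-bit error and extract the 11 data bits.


Syndrome = 0: no error detected

Data: 11001010101 (no errors)


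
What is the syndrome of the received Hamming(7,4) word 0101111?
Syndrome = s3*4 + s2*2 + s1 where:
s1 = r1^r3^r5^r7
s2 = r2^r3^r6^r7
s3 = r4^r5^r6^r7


s1=0, s2=1, s3=0

Syndrome = 2 (error at position 2)


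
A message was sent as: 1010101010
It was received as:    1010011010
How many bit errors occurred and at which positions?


XOR: 0000110000

2 error(s) at position(s): 4, 5


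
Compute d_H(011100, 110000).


XOR: 101100
Count of 1s: 3

3


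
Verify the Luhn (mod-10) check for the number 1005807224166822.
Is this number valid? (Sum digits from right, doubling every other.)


Luhn sum = 54
54 mod 10 = 4

Invalid (Luhn sum mod 10 = 4)


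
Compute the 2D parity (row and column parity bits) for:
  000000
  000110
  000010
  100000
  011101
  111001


Row parities: 001100
Column parities: 000000

Row P: 001100, Col P: 000000, Corner: 0


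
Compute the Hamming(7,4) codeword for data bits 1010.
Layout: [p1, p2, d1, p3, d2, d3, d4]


Parity bits: p1=1, p2=0, p3=1

1011010


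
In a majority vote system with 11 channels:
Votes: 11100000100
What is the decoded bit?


Ones: 4 out of 11
Threshold: 6

0 (4/11 voted 1)


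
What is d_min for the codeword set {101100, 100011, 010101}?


Comparing all pairs, minimum distance: 4
Can detect 3 errors, correct 1 errors

4


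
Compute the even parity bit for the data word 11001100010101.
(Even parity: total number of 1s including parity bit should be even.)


Number of 1s in data: 7
Parity bit: 1

1


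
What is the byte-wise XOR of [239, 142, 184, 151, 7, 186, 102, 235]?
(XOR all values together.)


XOR chain: 239 ^ 142 ^ 184 ^ 151 ^ 7 ^ 186 ^ 102 ^ 235 = 126

126


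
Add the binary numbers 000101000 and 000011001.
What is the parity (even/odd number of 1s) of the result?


000101000 = 40
000011001 = 25
Sum = 65 = 1000001
1s count = 2

even parity (2 ones in 1000001)


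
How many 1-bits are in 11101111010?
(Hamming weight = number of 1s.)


Counting 1s in 11101111010

8


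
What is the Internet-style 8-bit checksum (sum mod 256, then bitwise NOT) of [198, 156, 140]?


Sum = 494 mod 256 = 238
Complement = 17

17


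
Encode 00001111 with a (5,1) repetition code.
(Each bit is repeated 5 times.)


Each bit -> 5 copies

0000000000000000000011111111111111111111


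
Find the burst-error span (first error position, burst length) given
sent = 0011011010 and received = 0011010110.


XOR: 0000001100

Burst at position 6, length 2


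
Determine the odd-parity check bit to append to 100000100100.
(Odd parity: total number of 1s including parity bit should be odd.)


Number of 1s in data: 3
Parity bit: 0

0


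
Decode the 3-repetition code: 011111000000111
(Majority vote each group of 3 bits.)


Groups: 011, 111, 000, 000, 111
Majority votes: 11001

11001


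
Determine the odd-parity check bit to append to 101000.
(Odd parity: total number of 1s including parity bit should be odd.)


Number of 1s in data: 2
Parity bit: 1

1


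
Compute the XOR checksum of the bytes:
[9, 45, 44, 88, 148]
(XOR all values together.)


XOR chain: 9 ^ 45 ^ 44 ^ 88 ^ 148 = 196

196


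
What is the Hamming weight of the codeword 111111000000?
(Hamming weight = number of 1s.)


Counting 1s in 111111000000

6


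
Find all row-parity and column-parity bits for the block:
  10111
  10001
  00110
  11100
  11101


Row parities: 00010
Column parities: 00001

Row P: 00010, Col P: 00001, Corner: 1


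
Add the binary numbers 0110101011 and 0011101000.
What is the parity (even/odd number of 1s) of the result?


0110101011 = 427
0011101000 = 232
Sum = 659 = 1010010011
1s count = 5

odd parity (5 ones in 1010010011)


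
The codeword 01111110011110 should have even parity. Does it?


Number of 1s: 10

Yes, parity is correct (10 ones)


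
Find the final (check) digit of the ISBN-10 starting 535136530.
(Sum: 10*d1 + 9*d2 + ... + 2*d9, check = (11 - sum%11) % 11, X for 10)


Weighted sum: 201
201 mod 11 = 3

Check digit: 8


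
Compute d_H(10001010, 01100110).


XOR: 11101100
Count of 1s: 5

5


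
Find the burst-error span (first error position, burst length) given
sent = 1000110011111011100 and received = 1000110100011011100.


XOR: 0000000111100000000

Burst at position 7, length 4


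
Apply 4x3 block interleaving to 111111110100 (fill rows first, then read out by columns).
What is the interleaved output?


Matrix:
  111
  111
  110
  100
Read columns: 111111101100

111111101100


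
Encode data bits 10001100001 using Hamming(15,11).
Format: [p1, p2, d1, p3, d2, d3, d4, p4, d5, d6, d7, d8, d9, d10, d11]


Parity bits: p1=1, p2=1, p3=1, p4=1

111100011100001


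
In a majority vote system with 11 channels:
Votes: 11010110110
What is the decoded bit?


Ones: 7 out of 11
Threshold: 6

1 (7/11 voted 1)


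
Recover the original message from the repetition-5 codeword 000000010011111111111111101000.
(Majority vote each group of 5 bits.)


Groups: 00000, 00100, 11111, 11111, 11111, 01000
Majority votes: 001110

001110


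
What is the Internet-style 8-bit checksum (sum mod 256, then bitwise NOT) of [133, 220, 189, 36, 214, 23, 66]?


Sum = 881 mod 256 = 113
Complement = 142

142


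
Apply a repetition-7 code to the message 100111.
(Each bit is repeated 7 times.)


Each bit -> 7 copies

111111100000000000000111111111111111111111


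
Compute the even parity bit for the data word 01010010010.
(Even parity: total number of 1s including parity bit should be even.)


Number of 1s in data: 4
Parity bit: 0

0
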